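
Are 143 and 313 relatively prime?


Euclidean algorithm:
313 = 2 * 143 + 27
143 = 5 * 27 + 8
27 = 3 * 8 + 3
8 = 2 * 3 + 2
3 = 1 * 2 + 1
2 = 2 * 1 + 0
GCD(143, 313) = 1

Yes, coprime (GCD = 1)


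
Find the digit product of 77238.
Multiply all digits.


7 × 7 × 2 × 3 × 8 = 2352


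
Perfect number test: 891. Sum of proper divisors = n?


Proper divisors of 891: 1, 3, 9, 11, 27, 33, 81, 99, 297
Sum = 1 + 3 + 9 + 11 + 27 + 33 + 81 + 99 + 297 = 561

No, 891 is not perfect (561 ≠ 891)


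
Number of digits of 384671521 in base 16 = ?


384671521 in base 16 = 16ED9F21
Number of digits = 8

8 digits (base 16)


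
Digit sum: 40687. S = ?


4 + 0 + 6 + 8 + 7 = 25


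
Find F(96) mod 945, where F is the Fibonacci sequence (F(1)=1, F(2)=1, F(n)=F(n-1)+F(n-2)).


F(k) mod 945 for k=1..96:
1, 1, 2, 3, 5, 8, 13, 21, 34, 55, 89, 144, 233, 377, 610, 42, 652, 694, 401, 150, 551, 701, 307, 63, 370, 433, 803, 291, 149, 440, 589, 84, 673, 757, 485, 297, 782, 134, 916, 105, 76, 181, 257, 438, 695, 188, 883, 126, 64, 190, 254, 444, 698, 197, 895, 147, 97, 244, 341, 585, 926, 566, 547, 168, 715, 883, 653, 591, 299, 890, 244, 189, 433, 622, 110, 732, 842, 629, 526, 210, 736, 1, 737, 738, 530, 323, 853, 231, 139, 370, 509, 879, 443, 377, 820, 252
F(96) mod 945 = 252


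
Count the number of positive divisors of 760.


760 = 2^3 × 5^1 × 19^1
d(760) = (3+1) × (1+1) × (1+1) = 16

16 divisors


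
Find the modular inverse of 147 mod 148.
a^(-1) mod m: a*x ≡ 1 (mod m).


Use the extended Euclidean algorithm on (148, 147); each row r = 148*s + 147*t:
r=148, s=1, t=0
r=147, s=0, t=1
q=1: r=1, s=1, t=-1   [148*(1) + 147*(-1) = 1]
q=147: r=0, s=-147, t=148   [148*(-147) + 147*(148) = 0]
GCD = 1 with t = -1, so 147*(-1) ≡ 1 (mod 148)
Inverse = -1 mod 148 = 147
Check: 147 * 147 = 21609 ≡ 1 (mod 148)

147^(-1) ≡ 147 (mod 148)


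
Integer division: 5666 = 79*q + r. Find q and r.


5666 = 79 * 71 + 57
Check: 5609 + 57 = 5666

q = 71, r = 57


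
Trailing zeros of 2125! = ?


floor(2125/5) = 425
floor(2125/25) = 85
floor(2125/125) = 17
floor(2125/625) = 3
Total = 530

530 trailing zeros


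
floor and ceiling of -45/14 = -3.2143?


-45/14 = -3.2143
floor = -4
ceil = -3

floor = -4, ceil = -3


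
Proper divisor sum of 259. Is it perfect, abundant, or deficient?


Proper divisors: 1, 7, 37
Sum = 1 + 7 + 37 = 45
45 < 259 → deficient

s(259) = 45 (deficient)


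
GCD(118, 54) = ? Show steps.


118 = 2 * 54 + 10
54 = 5 * 10 + 4
10 = 2 * 4 + 2
4 = 2 * 2 + 0
GCD = 2


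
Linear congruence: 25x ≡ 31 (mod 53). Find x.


GCD(25, 53) = 1, unique solution
a^(-1) mod 53 = 17
x = 17 * 31 mod 53 = 50

x ≡ 50 (mod 53)


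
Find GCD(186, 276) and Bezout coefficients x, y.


Tabular extended Euclidean (each row: r = 186*s + 276*t):
r=186, s=1, t=0
r=276, s=0, t=1
q=0: r=186, s=1, t=0   [186*(1) + 276*(0) = 186]
q=1: r=90, s=-1, t=1   [186*(-1) + 276*(1) = 90]
q=2: r=6, s=3, t=-2   [186*(3) + 276*(-2) = 6]
q=15: r=0, s=-46, t=31   [186*(-46) + 276*(31) = 0]
GCD = 6; from the row with r=6: x=3, y=-2
Check: 186*(3) + 276*(-2) = 558 - 552 = 6

GCD = 6, x = 3, y = -2


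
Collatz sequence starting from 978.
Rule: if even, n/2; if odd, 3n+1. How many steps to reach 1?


978 → 489 → 1468 → 734 → 367 → 1102 → 551 → 1654 → 827 → 2482 → 1241 → 3724 → 1862 → 931 → 2794 → 1397 → 4192 → 2096 → 1048 → 524 → 262 → 131 → 394 → 197 → 592 → 296 → 148 → 74 → 37 → 112 → 56 → 28 → 14 → 7 → 22 → 11 → 34 → 17 → 52 → 26 → 13 → 40 → 20 → 10 → 5 → 16 → 8 → 4 → 2 → 1
Total steps = 49

49 steps


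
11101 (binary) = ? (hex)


11101 (base 2) = 29 (decimal)
29 (decimal) = 1D (base 16)


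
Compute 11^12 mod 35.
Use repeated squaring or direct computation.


11^1 mod 35 = 11
11^2 mod 35 = 16
11^3 mod 35 = 1
11^4 mod 35 = 11
11^5 mod 35 = 16
11^6 mod 35 = 1
11^7 mod 35 = 11
11^8 mod 35 = 16
11^9 mod 35 = 1
11^10 mod 35 = 11
11^11 mod 35 = 16
11^12 mod 35 = 1


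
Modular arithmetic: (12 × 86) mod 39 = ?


12 × 86 = 1032
1032 mod 39 = 18


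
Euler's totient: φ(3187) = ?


3187 = 3187
Prime factors: 3187
φ(3187) = 3187 × (1-1/3187)
= 3187 × 3186/3187 = 3186

φ(3187) = 3186


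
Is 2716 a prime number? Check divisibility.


2716 / 2 = 1358 (exact division)
2716 is NOT prime.

No, 2716 is not prime


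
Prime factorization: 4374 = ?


4374 / 2 = 2187
2187 / 3 = 729
729 / 3 = 243
243 / 3 = 81
81 / 3 = 27
27 / 3 = 9
9 / 3 = 3
3 / 3 = 1
4374 = 2 × 3^7


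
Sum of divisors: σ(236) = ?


Divisors of 236: 1, 2, 4, 59, 118, 236
Sum = 1 + 2 + 4 + 59 + 118 + 236 = 420

σ(236) = 420


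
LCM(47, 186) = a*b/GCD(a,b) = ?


GCD(47, 186) = 1
LCM = 47*186/1 = 8742/1 = 8742

LCM = 8742


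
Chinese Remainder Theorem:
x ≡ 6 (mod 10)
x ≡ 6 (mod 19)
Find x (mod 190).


M = 10*19 = 190
M1 = M/10 = 19, M2 = M/19 = 10
M1^(-1) mod 10 = 9, M2^(-1) mod 19 = 2
x = 6*19*9 + 6*10*2 = 1146
1146 mod 190 = 6
Check: 6 mod 10 = 6 ✓, 6 mod 19 = 6 ✓

x ≡ 6 (mod 190)


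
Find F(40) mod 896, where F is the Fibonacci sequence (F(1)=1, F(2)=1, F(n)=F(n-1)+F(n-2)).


F(k) mod 896 for k=1..40:
1, 1, 2, 3, 5, 8, 13, 21, 34, 55, 89, 144, 233, 377, 610, 91, 701, 792, 597, 493, 194, 687, 881, 672, 657, 433, 194, 627, 821, 552, 477, 133, 610, 743, 457, 304, 761, 169, 34, 203
F(40) mod 896 = 203


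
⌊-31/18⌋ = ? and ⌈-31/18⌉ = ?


-31/18 = -1.7222
floor = -2
ceil = -1

floor = -2, ceil = -1


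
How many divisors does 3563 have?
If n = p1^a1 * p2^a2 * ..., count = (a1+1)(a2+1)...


3563 = 7^1 × 509^1
d(3563) = (1+1) × (1+1) = 4

4 divisors


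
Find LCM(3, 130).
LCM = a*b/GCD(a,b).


GCD(3, 130) = 1
LCM = 3*130/1 = 390/1 = 390

LCM = 390


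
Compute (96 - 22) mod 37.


96 - 22 = 74
74 mod 37 = 0


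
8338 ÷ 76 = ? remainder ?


8338 = 76 * 109 + 54
Check: 8284 + 54 = 8338

q = 109, r = 54


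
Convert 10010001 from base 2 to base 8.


10010001 (base 2) = 145 (decimal)
145 (decimal) = 221 (base 8)


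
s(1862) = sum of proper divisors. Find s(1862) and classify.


Proper divisors: 1, 2, 7, 14, 19, 38, 49, 98, 133, 266, 931
Sum = 1 + 2 + 7 + 14 + 19 + 38 + 49 + 98 + 133 + 266 + 931 = 1558
1558 < 1862 → deficient

s(1862) = 1558 (deficient)


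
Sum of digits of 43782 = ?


4 + 3 + 7 + 8 + 2 = 24


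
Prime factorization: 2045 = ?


2045 / 5 = 409
409 / 409 = 1
2045 = 5 × 409


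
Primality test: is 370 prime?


370 / 2 = 185 (exact division)
370 is NOT prime.

No, 370 is not prime


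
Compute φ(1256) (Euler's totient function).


1256 = 2^3 × 157
Prime factors: 2, 157
φ(1256) = 1256 × (1-1/2) × (1-1/157)
= 1256 × 1/2 × 156/157 = 624

φ(1256) = 624


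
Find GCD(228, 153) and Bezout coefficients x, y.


Tabular extended Euclidean (each row: r = 228*s + 153*t):
r=228, s=1, t=0
r=153, s=0, t=1
q=1: r=75, s=1, t=-1   [228*(1) + 153*(-1) = 75]
q=2: r=3, s=-2, t=3   [228*(-2) + 153*(3) = 3]
q=25: r=0, s=51, t=-76   [228*(51) + 153*(-76) = 0]
GCD = 3; from the row with r=3: x=-2, y=3
Check: 228*(-2) + 153*(3) = -456 + 459 = 3

GCD = 3, x = -2, y = 3


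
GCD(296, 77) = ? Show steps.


296 = 3 * 77 + 65
77 = 1 * 65 + 12
65 = 5 * 12 + 5
12 = 2 * 5 + 2
5 = 2 * 2 + 1
2 = 2 * 1 + 0
GCD = 1


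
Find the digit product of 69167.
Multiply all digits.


6 × 9 × 1 × 6 × 7 = 2268


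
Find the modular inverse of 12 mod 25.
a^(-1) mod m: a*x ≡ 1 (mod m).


Use the extended Euclidean algorithm on (25, 12); each row r = 25*s + 12*t:
r=25, s=1, t=0
r=12, s=0, t=1
q=2: r=1, s=1, t=-2   [25*(1) + 12*(-2) = 1]
q=12: r=0, s=-12, t=25   [25*(-12) + 12*(25) = 0]
GCD = 1 with t = -2, so 12*(-2) ≡ 1 (mod 25)
Inverse = -2 mod 25 = 23
Check: 12 * 23 = 276 ≡ 1 (mod 25)

12^(-1) ≡ 23 (mod 25)


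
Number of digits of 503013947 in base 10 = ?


503013947 has 9 digits in base 10
floor(log10(503013947)) + 1 = floor(8.7016) + 1 = 9

9 digits (base 10)


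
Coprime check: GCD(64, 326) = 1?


Euclidean algorithm:
326 = 5 * 64 + 6
64 = 10 * 6 + 4
6 = 1 * 4 + 2
4 = 2 * 2 + 0
GCD(64, 326) = 2

No, not coprime (GCD = 2)


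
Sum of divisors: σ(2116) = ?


Divisors of 2116: 1, 2, 4, 23, 46, 92, 529, 1058, 2116
Sum = 1 + 2 + 4 + 23 + 46 + 92 + 529 + 1058 + 2116 = 3871

σ(2116) = 3871


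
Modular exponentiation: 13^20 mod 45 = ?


13^1 mod 45 = 13
13^2 mod 45 = 34
13^3 mod 45 = 37
13^4 mod 45 = 31
13^5 mod 45 = 43
13^6 mod 45 = 19
13^7 mod 45 = 22
13^8 mod 45 = 16
13^9 mod 45 = 28
13^10 mod 45 = 4
13^11 mod 45 = 7
13^12 mod 45 = 1
13^13 mod 45 = 13
13^14 mod 45 = 34
13^15 mod 45 = 37
13^16 mod 45 = 31
13^17 mod 45 = 43
13^18 mod 45 = 19
13^19 mod 45 = 22
13^20 mod 45 = 16


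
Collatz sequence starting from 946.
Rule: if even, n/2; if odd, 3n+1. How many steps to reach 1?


946 → 473 → 1420 → 710 → 355 → 1066 → 533 → 1600 → 800 → 400 → 200 → 100 → 50 → 25 → 76 → 38 → 19 → 58 → 29 → 88 → 44 → 22 → 11 → 34 → 17 → 52 → 26 → 13 → 40 → 20 → 10 → 5 → 16 → 8 → 4 → 2 → 1
Total steps = 36

36 steps


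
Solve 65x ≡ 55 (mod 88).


GCD(65, 88) = 1, unique solution
a^(-1) mod 88 = 65
x = 65 * 55 mod 88 = 55

x ≡ 55 (mod 88)


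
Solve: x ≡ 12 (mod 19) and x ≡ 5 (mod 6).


M = 19*6 = 114
M1 = M/19 = 6, M2 = M/6 = 19
M1^(-1) mod 19 = 16, M2^(-1) mod 6 = 1
x = 12*6*16 + 5*19*1 = 1247
1247 mod 114 = 107
Check: 107 mod 19 = 12 ✓, 107 mod 6 = 5 ✓

x ≡ 107 (mod 114)


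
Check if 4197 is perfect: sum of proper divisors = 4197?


Proper divisors of 4197: 1, 3, 1399
Sum = 1 + 3 + 1399 = 1403

No, 4197 is not perfect (1403 ≠ 4197)


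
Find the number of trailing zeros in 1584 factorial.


floor(1584/5) = 316
floor(1584/25) = 63
floor(1584/125) = 12
floor(1584/625) = 2
Total = 393

393 trailing zeros


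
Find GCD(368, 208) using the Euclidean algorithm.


368 = 1 * 208 + 160
208 = 1 * 160 + 48
160 = 3 * 48 + 16
48 = 3 * 16 + 0
GCD = 16


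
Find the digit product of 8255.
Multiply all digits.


8 × 2 × 5 × 5 = 400


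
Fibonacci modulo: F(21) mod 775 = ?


F(k) mod 775 for k=1..21:
1, 1, 2, 3, 5, 8, 13, 21, 34, 55, 89, 144, 233, 377, 610, 212, 47, 259, 306, 565, 96
F(21) mod 775 = 96


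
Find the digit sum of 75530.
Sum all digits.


7 + 5 + 5 + 3 + 0 = 20


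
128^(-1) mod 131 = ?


Use the extended Euclidean algorithm on (131, 128); each row r = 131*s + 128*t:
r=131, s=1, t=0
r=128, s=0, t=1
q=1: r=3, s=1, t=-1   [131*(1) + 128*(-1) = 3]
q=42: r=2, s=-42, t=43   [131*(-42) + 128*(43) = 2]
q=1: r=1, s=43, t=-44   [131*(43) + 128*(-44) = 1]
q=2: r=0, s=-128, t=131   [131*(-128) + 128*(131) = 0]
GCD = 1 with t = -44, so 128*(-44) ≡ 1 (mod 131)
Inverse = -44 mod 131 = 87
Check: 128 * 87 = 11136 ≡ 1 (mod 131)

128^(-1) ≡ 87 (mod 131)


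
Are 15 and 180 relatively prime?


Euclidean algorithm:
180 = 12 * 15 + 0
GCD(15, 180) = 15

No, not coprime (GCD = 15)


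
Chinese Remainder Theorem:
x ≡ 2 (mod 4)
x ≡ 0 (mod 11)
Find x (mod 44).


M = 4*11 = 44
M1 = M/4 = 11, M2 = M/11 = 4
M1^(-1) mod 4 = 3, M2^(-1) mod 11 = 3
x = 2*11*3 + 0*4*3 = 66
66 mod 44 = 22
Check: 22 mod 4 = 2 ✓, 22 mod 11 = 0 ✓

x ≡ 22 (mod 44)


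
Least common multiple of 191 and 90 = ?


GCD(191, 90) = 1
LCM = 191*90/1 = 17190/1 = 17190

LCM = 17190


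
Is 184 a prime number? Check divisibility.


184 / 2 = 92 (exact division)
184 is NOT prime.

No, 184 is not prime


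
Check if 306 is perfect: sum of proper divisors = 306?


Proper divisors of 306: 1, 2, 3, 6, 9, 17, 18, 34, 51, 102, 153
Sum = 1 + 2 + 3 + 6 + 9 + 17 + 18 + 34 + 51 + 102 + 153 = 396

No, 306 is not perfect (396 ≠ 306)


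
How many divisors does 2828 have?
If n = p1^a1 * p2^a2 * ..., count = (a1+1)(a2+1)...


2828 = 2^2 × 7^1 × 101^1
d(2828) = (2+1) × (1+1) × (1+1) = 12

12 divisors


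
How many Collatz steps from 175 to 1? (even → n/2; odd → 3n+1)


175 → 526 → 263 → 790 → 395 → 1186 → 593 → 1780 → 890 → 445 → 1336 → 668 → 334 → 167 → 502 → 251 → 754 → 377 → 1132 → 566 → 283 → 850 → 425 → 1276 → 638 → 319 → 958 → 479 → 1438 → 719 → 2158 → 1079 → 3238 → 1619 → 4858 → 2429 → 7288 → 3644 → 1822 → 911 → 2734 → 1367 → 4102 → 2051 → 6154 → 3077 → 9232 → 4616 → 2308 → 1154 → 577 → 1732 → 866 → 433 → 1300 → 650 → 325 → 976 → 488 → 244 → 122 → 61 → 184 → 92 → 46 → 23 → 70 → 35 → 106 → 53 → 160 → 80 → 40 → 20 → 10 → 5 → 16 → 8 → 4 → 2 → 1
Total steps = 80

80 steps


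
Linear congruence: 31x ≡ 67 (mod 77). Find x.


GCD(31, 77) = 1, unique solution
a^(-1) mod 77 = 5
x = 5 * 67 mod 77 = 27

x ≡ 27 (mod 77)


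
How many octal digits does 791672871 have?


791672871 in base 8 = 5713774047
Number of digits = 10

10 digits (base 8)


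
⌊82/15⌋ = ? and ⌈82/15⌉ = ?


82/15 = 5.4667
floor = 5
ceil = 6

floor = 5, ceil = 6


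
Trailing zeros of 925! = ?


floor(925/5) = 185
floor(925/25) = 37
floor(925/125) = 7
floor(925/625) = 1
Total = 230

230 trailing zeros


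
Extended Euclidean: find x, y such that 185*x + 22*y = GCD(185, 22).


Tabular extended Euclidean (each row: r = 185*s + 22*t):
r=185, s=1, t=0
r=22, s=0, t=1
q=8: r=9, s=1, t=-8   [185*(1) + 22*(-8) = 9]
q=2: r=4, s=-2, t=17   [185*(-2) + 22*(17) = 4]
q=2: r=1, s=5, t=-42   [185*(5) + 22*(-42) = 1]
q=4: r=0, s=-22, t=185   [185*(-22) + 22*(185) = 0]
GCD = 1; from the row with r=1: x=5, y=-42
Check: 185*(5) + 22*(-42) = 925 - 924 = 1

GCD = 1, x = 5, y = -42


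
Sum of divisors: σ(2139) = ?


Divisors of 2139: 1, 3, 23, 31, 69, 93, 713, 2139
Sum = 1 + 3 + 23 + 31 + 69 + 93 + 713 + 2139 = 3072

σ(2139) = 3072


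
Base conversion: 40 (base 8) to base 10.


40 (base 8) = 32 (decimal)
32 (decimal) = 32 (base 10)


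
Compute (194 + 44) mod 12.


194 + 44 = 238
238 mod 12 = 10


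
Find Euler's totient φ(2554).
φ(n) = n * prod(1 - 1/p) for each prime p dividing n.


2554 = 2 × 1277
Prime factors: 2, 1277
φ(2554) = 2554 × (1-1/2) × (1-1/1277)
= 2554 × 1/2 × 1276/1277 = 1276

φ(2554) = 1276


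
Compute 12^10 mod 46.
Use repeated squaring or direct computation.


12^1 mod 46 = 12
12^2 mod 46 = 6
12^3 mod 46 = 26
12^4 mod 46 = 36
12^5 mod 46 = 18
12^6 mod 46 = 32
12^7 mod 46 = 16
12^8 mod 46 = 8
12^9 mod 46 = 4
12^10 mod 46 = 2


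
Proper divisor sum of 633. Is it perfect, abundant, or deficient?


Proper divisors: 1, 3, 211
Sum = 1 + 3 + 211 = 215
215 < 633 → deficient

s(633) = 215 (deficient)


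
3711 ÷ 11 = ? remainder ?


3711 = 11 * 337 + 4
Check: 3707 + 4 = 3711

q = 337, r = 4


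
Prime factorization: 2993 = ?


2993 / 41 = 73
73 / 73 = 1
2993 = 41 × 73


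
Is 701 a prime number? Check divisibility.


Check divisors up to sqrt(701) = 26.4764
No divisors found.
701 is prime.

Yes, 701 is prime


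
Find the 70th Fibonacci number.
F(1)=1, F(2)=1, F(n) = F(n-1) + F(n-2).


Sequence: 1, 1, 2, 3, 5, 8, 13, 21, 34, 55, 89, 144, 233, 377, 610, 987, 1597, 2584, 4181, 6765, 10946, 17711, 28657, 46368, 75025, 121393, 196418, 317811, 514229, 832040, 1346269, 2178309, 3524578, 5702887, 9227465, 14930352, 24157817, 39088169, 63245986, 102334155, 165580141, 267914296, 433494437, 701408733, 1134903170, 1836311903, 2971215073, 4807526976, 7778742049, 12586269025, 20365011074, 32951280099, 53316291173, 86267571272, 139583862445, 225851433717, 365435296162, 591286729879, 956722026041, 1548008755920, 2504730781961, 4052739537881, 6557470319842, 10610209857723, 17167680177565, 27777890035288, 44945570212853, 72723460248141, 117669030460994, 190392490709135
F(70) = 190392490709135


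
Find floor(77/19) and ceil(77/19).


77/19 = 4.0526
floor = 4
ceil = 5

floor = 4, ceil = 5


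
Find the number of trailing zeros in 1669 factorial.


floor(1669/5) = 333
floor(1669/25) = 66
floor(1669/125) = 13
floor(1669/625) = 2
Total = 414

414 trailing zeros


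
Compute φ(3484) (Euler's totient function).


3484 = 2^2 × 13 × 67
Prime factors: 2, 13, 67
φ(3484) = 3484 × (1-1/2) × (1-1/13) × (1-1/67)
= 3484 × 1/2 × 12/13 × 66/67 = 1584

φ(3484) = 1584


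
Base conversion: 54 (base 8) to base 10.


54 (base 8) = 44 (decimal)
44 (decimal) = 44 (base 10)


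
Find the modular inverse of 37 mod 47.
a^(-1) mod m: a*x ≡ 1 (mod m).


Use the extended Euclidean algorithm on (47, 37); each row r = 47*s + 37*t:
r=47, s=1, t=0
r=37, s=0, t=1
q=1: r=10, s=1, t=-1   [47*(1) + 37*(-1) = 10]
q=3: r=7, s=-3, t=4   [47*(-3) + 37*(4) = 7]
q=1: r=3, s=4, t=-5   [47*(4) + 37*(-5) = 3]
q=2: r=1, s=-11, t=14   [47*(-11) + 37*(14) = 1]
q=3: r=0, s=37, t=-47   [47*(37) + 37*(-47) = 0]
GCD = 1 with t = 14, so 37*(14) ≡ 1 (mod 47)
Inverse = 14 mod 47 = 14
Check: 37 * 14 = 518 ≡ 1 (mod 47)

37^(-1) ≡ 14 (mod 47)


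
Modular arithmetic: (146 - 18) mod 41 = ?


146 - 18 = 128
128 mod 41 = 5


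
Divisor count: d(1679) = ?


1679 = 23^1 × 73^1
d(1679) = (1+1) × (1+1) = 4

4 divisors


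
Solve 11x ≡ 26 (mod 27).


GCD(11, 27) = 1, unique solution
a^(-1) mod 27 = 5
x = 5 * 26 mod 27 = 22

x ≡ 22 (mod 27)


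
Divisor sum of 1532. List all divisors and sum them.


Divisors of 1532: 1, 2, 4, 383, 766, 1532
Sum = 1 + 2 + 4 + 383 + 766 + 1532 = 2688

σ(1532) = 2688


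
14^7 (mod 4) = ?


14^1 mod 4 = 2
14^2 mod 4 = 0
14^3 mod 4 = 0
14^4 mod 4 = 0
14^5 mod 4 = 0
14^6 mod 4 = 0
14^7 mod 4 = 0


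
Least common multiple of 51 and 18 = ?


GCD(51, 18) = 3
LCM = 51*18/3 = 918/3 = 306

LCM = 306


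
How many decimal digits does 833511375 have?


833511375 has 9 digits in base 10
floor(log10(833511375)) + 1 = floor(8.9209) + 1 = 9

9 digits (base 10)


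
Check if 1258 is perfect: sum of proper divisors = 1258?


Proper divisors of 1258: 1, 2, 17, 34, 37, 74, 629
Sum = 1 + 2 + 17 + 34 + 37 + 74 + 629 = 794

No, 1258 is not perfect (794 ≠ 1258)


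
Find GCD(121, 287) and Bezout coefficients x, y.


Tabular extended Euclidean (each row: r = 121*s + 287*t):
r=121, s=1, t=0
r=287, s=0, t=1
q=0: r=121, s=1, t=0   [121*(1) + 287*(0) = 121]
q=2: r=45, s=-2, t=1   [121*(-2) + 287*(1) = 45]
q=2: r=31, s=5, t=-2   [121*(5) + 287*(-2) = 31]
q=1: r=14, s=-7, t=3   [121*(-7) + 287*(3) = 14]
q=2: r=3, s=19, t=-8   [121*(19) + 287*(-8) = 3]
q=4: r=2, s=-83, t=35   [121*(-83) + 287*(35) = 2]
q=1: r=1, s=102, t=-43   [121*(102) + 287*(-43) = 1]
q=2: r=0, s=-287, t=121   [121*(-287) + 287*(121) = 0]
GCD = 1; from the row with r=1: x=102, y=-43
Check: 121*(102) + 287*(-43) = 12342 - 12341 = 1

GCD = 1, x = 102, y = -43


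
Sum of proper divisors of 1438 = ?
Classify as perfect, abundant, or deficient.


Proper divisors: 1, 2, 719
Sum = 1 + 2 + 719 = 722
722 < 1438 → deficient

s(1438) = 722 (deficient)


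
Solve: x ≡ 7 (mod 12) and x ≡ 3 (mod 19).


M = 12*19 = 228
M1 = M/12 = 19, M2 = M/19 = 12
M1^(-1) mod 12 = 7, M2^(-1) mod 19 = 8
x = 7*19*7 + 3*12*8 = 1219
1219 mod 228 = 79
Check: 79 mod 12 = 7 ✓, 79 mod 19 = 3 ✓

x ≡ 79 (mod 228)


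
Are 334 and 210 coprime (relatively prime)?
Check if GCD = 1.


Euclidean algorithm:
334 = 1 * 210 + 124
210 = 1 * 124 + 86
124 = 1 * 86 + 38
86 = 2 * 38 + 10
38 = 3 * 10 + 8
10 = 1 * 8 + 2
8 = 4 * 2 + 0
GCD(334, 210) = 2

No, not coprime (GCD = 2)


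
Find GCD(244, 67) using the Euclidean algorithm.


244 = 3 * 67 + 43
67 = 1 * 43 + 24
43 = 1 * 24 + 19
24 = 1 * 19 + 5
19 = 3 * 5 + 4
5 = 1 * 4 + 1
4 = 4 * 1 + 0
GCD = 1


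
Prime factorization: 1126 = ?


1126 / 2 = 563
563 / 563 = 1
1126 = 2 × 563


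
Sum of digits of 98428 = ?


9 + 8 + 4 + 2 + 8 = 31


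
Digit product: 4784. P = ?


4 × 7 × 8 × 4 = 896


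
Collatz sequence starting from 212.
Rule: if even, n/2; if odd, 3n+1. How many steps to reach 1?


212 → 106 → 53 → 160 → 80 → 40 → 20 → 10 → 5 → 16 → 8 → 4 → 2 → 1
Total steps = 13

13 steps


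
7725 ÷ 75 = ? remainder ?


7725 = 75 * 103 + 0
Check: 7725 + 0 = 7725

q = 103, r = 0


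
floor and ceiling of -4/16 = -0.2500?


-4/16 = -0.2500
floor = -1
ceil = 0

floor = -1, ceil = 0


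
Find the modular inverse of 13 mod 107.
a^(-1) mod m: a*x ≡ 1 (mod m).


Use the extended Euclidean algorithm on (107, 13); each row r = 107*s + 13*t:
r=107, s=1, t=0
r=13, s=0, t=1
q=8: r=3, s=1, t=-8   [107*(1) + 13*(-8) = 3]
q=4: r=1, s=-4, t=33   [107*(-4) + 13*(33) = 1]
q=3: r=0, s=13, t=-107   [107*(13) + 13*(-107) = 0]
GCD = 1 with t = 33, so 13*(33) ≡ 1 (mod 107)
Inverse = 33 mod 107 = 33
Check: 13 * 33 = 429 ≡ 1 (mod 107)

13^(-1) ≡ 33 (mod 107)


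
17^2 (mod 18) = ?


17^1 mod 18 = 17
17^2 mod 18 = 1


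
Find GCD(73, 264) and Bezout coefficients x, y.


Tabular extended Euclidean (each row: r = 73*s + 264*t):
r=73, s=1, t=0
r=264, s=0, t=1
q=0: r=73, s=1, t=0   [73*(1) + 264*(0) = 73]
q=3: r=45, s=-3, t=1   [73*(-3) + 264*(1) = 45]
q=1: r=28, s=4, t=-1   [73*(4) + 264*(-1) = 28]
q=1: r=17, s=-7, t=2   [73*(-7) + 264*(2) = 17]
q=1: r=11, s=11, t=-3   [73*(11) + 264*(-3) = 11]
q=1: r=6, s=-18, t=5   [73*(-18) + 264*(5) = 6]
q=1: r=5, s=29, t=-8   [73*(29) + 264*(-8) = 5]
q=1: r=1, s=-47, t=13   [73*(-47) + 264*(13) = 1]
q=5: r=0, s=264, t=-73   [73*(264) + 264*(-73) = 0]
GCD = 1; from the row with r=1: x=-47, y=13
Check: 73*(-47) + 264*(13) = -3431 + 3432 = 1

GCD = 1, x = -47, y = 13


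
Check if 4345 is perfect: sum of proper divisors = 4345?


Proper divisors of 4345: 1, 5, 11, 55, 79, 395, 869
Sum = 1 + 5 + 11 + 55 + 79 + 395 + 869 = 1415

No, 4345 is not perfect (1415 ≠ 4345)


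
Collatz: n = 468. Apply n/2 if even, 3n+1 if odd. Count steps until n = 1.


468 → 234 → 117 → 352 → 176 → 88 → 44 → 22 → 11 → 34 → 17 → 52 → 26 → 13 → 40 → 20 → 10 → 5 → 16 → 8 → 4 → 2 → 1
Total steps = 22

22 steps


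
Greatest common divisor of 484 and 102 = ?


484 = 4 * 102 + 76
102 = 1 * 76 + 26
76 = 2 * 26 + 24
26 = 1 * 24 + 2
24 = 12 * 2 + 0
GCD = 2


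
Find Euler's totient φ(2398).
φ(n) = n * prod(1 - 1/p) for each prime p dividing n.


2398 = 2 × 11 × 109
Prime factors: 2, 11, 109
φ(2398) = 2398 × (1-1/2) × (1-1/11) × (1-1/109)
= 2398 × 1/2 × 10/11 × 108/109 = 1080

φ(2398) = 1080


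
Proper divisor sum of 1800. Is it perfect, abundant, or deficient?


Proper divisors: 1, 2, 3, 4, 5, 6, 8, 9, 10, 12, 15, 18, 20, 24, 25, 30, 36, 40, 45, 50, 60, 72, 75, 90, 100, 120, 150, 180, 200, 225, 300, 360, 450, 600, 900
Sum = 1 + 2 + 3 + 4 + 5 + 6 + 8 + 9 + 10 + 12 + 15 + 18 + 20 + 24 + 25 + 30 + 36 + 40 + 45 + 50 + 60 + 72 + 75 + 90 + 100 + 120 + 150 + 180 + 200 + 225 + 300 + 360 + 450 + 600 + 900 = 4245
4245 > 1800 → abundant

s(1800) = 4245 (abundant)


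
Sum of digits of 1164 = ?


1 + 1 + 6 + 4 = 12


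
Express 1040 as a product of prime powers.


1040 / 2 = 520
520 / 2 = 260
260 / 2 = 130
130 / 2 = 65
65 / 5 = 13
13 / 13 = 1
1040 = 2^4 × 5 × 13


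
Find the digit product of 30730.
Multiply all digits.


3 × 0 × 7 × 3 × 0 = 0


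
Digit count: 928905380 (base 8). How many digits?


928905380 in base 8 = 6727374244
Number of digits = 10

10 digits (base 8)


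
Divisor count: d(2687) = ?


2687 = 2687^1
d(2687) = (1+1) = 2

2 divisors


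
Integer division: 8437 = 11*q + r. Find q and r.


8437 = 11 * 767 + 0
Check: 8437 + 0 = 8437

q = 767, r = 0


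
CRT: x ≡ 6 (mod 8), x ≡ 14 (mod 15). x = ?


M = 8*15 = 120
M1 = M/8 = 15, M2 = M/15 = 8
M1^(-1) mod 8 = 7, M2^(-1) mod 15 = 2
x = 6*15*7 + 14*8*2 = 854
854 mod 120 = 14
Check: 14 mod 8 = 6 ✓, 14 mod 15 = 14 ✓

x ≡ 14 (mod 120)


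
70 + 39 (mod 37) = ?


70 + 39 = 109
109 mod 37 = 35


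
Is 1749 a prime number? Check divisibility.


1749 / 3 = 583 (exact division)
1749 is NOT prime.

No, 1749 is not prime


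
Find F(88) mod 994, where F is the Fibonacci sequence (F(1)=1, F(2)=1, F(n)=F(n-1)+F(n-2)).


F(k) mod 994 for k=1..88:
1, 1, 2, 3, 5, 8, 13, 21, 34, 55, 89, 144, 233, 377, 610, 987, 603, 596, 205, 801, 12, 813, 825, 644, 475, 125, 600, 725, 331, 62, 393, 455, 848, 309, 163, 472, 635, 113, 748, 861, 615, 482, 103, 585, 688, 279, 967, 252, 225, 477, 702, 185, 887, 78, 965, 49, 20, 69, 89, 158, 247, 405, 652, 63, 715, 778, 499, 283, 782, 71, 853, 924, 783, 713, 502, 221, 723, 944, 673, 623, 302, 925, 233, 164, 397, 561, 958, 525
F(88) mod 994 = 525


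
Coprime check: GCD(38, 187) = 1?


Euclidean algorithm:
187 = 4 * 38 + 35
38 = 1 * 35 + 3
35 = 11 * 3 + 2
3 = 1 * 2 + 1
2 = 2 * 1 + 0
GCD(38, 187) = 1

Yes, coprime (GCD = 1)


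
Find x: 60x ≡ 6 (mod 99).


GCD(60, 99) = 3 divides 6
Divide: 20x ≡ 2 (mod 33)
x ≡ 10 (mod 33)


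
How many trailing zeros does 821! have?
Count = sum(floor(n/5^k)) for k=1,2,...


floor(821/5) = 164
floor(821/25) = 32
floor(821/125) = 6
floor(821/625) = 1
Total = 203

203 trailing zeros


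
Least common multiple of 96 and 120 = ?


GCD(96, 120) = 24
LCM = 96*120/24 = 11520/24 = 480

LCM = 480


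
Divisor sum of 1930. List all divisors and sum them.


Divisors of 1930: 1, 2, 5, 10, 193, 386, 965, 1930
Sum = 1 + 2 + 5 + 10 + 193 + 386 + 965 + 1930 = 3492

σ(1930) = 3492


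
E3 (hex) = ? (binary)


E3 (base 16) = 227 (decimal)
227 (decimal) = 11100011 (base 2)


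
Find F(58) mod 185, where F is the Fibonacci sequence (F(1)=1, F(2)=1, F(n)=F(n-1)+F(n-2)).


F(k) mod 185 for k=1..58:
1, 1, 2, 3, 5, 8, 13, 21, 34, 55, 89, 144, 48, 7, 55, 62, 117, 179, 111, 105, 31, 136, 167, 118, 100, 33, 133, 166, 114, 95, 24, 119, 143, 77, 35, 112, 147, 74, 36, 110, 146, 71, 32, 103, 135, 53, 3, 56, 59, 115, 174, 104, 93, 12, 105, 117, 37, 154
F(58) mod 185 = 154


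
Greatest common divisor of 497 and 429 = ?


497 = 1 * 429 + 68
429 = 6 * 68 + 21
68 = 3 * 21 + 5
21 = 4 * 5 + 1
5 = 5 * 1 + 0
GCD = 1


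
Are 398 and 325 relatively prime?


Euclidean algorithm:
398 = 1 * 325 + 73
325 = 4 * 73 + 33
73 = 2 * 33 + 7
33 = 4 * 7 + 5
7 = 1 * 5 + 2
5 = 2 * 2 + 1
2 = 2 * 1 + 0
GCD(398, 325) = 1

Yes, coprime (GCD = 1)


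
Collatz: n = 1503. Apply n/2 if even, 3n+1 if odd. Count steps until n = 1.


1503 → 4510 → 2255 → 6766 → 3383 → 10150 → 5075 → 15226 → 7613 → 22840 → 11420 → 5710 → 2855 → 8566 → 4283 → 12850 → 6425 → 19276 → 9638 → 4819 → 14458 → 7229 → 21688 → 10844 → 5422 → 2711 → 8134 → 4067 → 12202 → 6101 → 18304 → 9152 → 4576 → 2288 → 1144 → 572 → 286 → 143 → 430 → 215 → 646 → 323 → 970 → 485 → 1456 → 728 → 364 → 182 → 91 → 274 → 137 → 412 → 206 → 103 → 310 → 155 → 466 → 233 → 700 → 350 → 175 → 526 → 263 → 790 → 395 → 1186 → 593 → 1780 → 890 → 445 → 1336 → 668 → 334 → 167 → 502 → 251 → 754 → 377 → 1132 → 566 → 283 → 850 → 425 → 1276 → 638 → 319 → 958 → 479 → 1438 → 719 → 2158 → 1079 → 3238 → 1619 → 4858 → 2429 → 7288 → 3644 → 1822 → 911 → 2734 → 1367 → 4102 → 2051 → 6154 → 3077 → 9232 → 4616 → 2308 → 1154 → 577 → 1732 → 866 → 433 → 1300 → 650 → 325 → 976 → 488 → 244 → 122 → 61 → 184 → 92 → 46 → 23 → 70 → 35 → 106 → 53 → 160 → 80 → 40 → 20 → 10 → 5 → 16 → 8 → 4 → 2 → 1
Total steps = 140

140 steps


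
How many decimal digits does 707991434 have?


707991434 has 9 digits in base 10
floor(log10(707991434)) + 1 = floor(8.8500) + 1 = 9

9 digits (base 10)


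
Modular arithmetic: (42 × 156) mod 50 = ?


42 × 156 = 6552
6552 mod 50 = 2


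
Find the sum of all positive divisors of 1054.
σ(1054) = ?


Divisors of 1054: 1, 2, 17, 31, 34, 62, 527, 1054
Sum = 1 + 2 + 17 + 31 + 34 + 62 + 527 + 1054 = 1728

σ(1054) = 1728


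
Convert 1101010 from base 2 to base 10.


1101010 (base 2) = 106 (decimal)
106 (decimal) = 106 (base 10)


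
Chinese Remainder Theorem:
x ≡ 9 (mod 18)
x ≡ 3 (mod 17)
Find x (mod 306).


M = 18*17 = 306
M1 = M/18 = 17, M2 = M/17 = 18
M1^(-1) mod 18 = 17, M2^(-1) mod 17 = 1
x = 9*17*17 + 3*18*1 = 2655
2655 mod 306 = 207
Check: 207 mod 18 = 9 ✓, 207 mod 17 = 3 ✓

x ≡ 207 (mod 306)


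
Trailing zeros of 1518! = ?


floor(1518/5) = 303
floor(1518/25) = 60
floor(1518/125) = 12
floor(1518/625) = 2
Total = 377

377 trailing zeros


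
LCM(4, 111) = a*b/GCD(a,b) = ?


GCD(4, 111) = 1
LCM = 4*111/1 = 444/1 = 444

LCM = 444


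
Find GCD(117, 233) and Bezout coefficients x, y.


Tabular extended Euclidean (each row: r = 117*s + 233*t):
r=117, s=1, t=0
r=233, s=0, t=1
q=0: r=117, s=1, t=0   [117*(1) + 233*(0) = 117]
q=1: r=116, s=-1, t=1   [117*(-1) + 233*(1) = 116]
q=1: r=1, s=2, t=-1   [117*(2) + 233*(-1) = 1]
q=116: r=0, s=-233, t=117   [117*(-233) + 233*(117) = 0]
GCD = 1; from the row with r=1: x=2, y=-1
Check: 117*(2) + 233*(-1) = 234 - 233 = 1

GCD = 1, x = 2, y = -1


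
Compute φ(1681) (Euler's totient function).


1681 = 41^2
Prime factors: 41
φ(1681) = 1681 × (1-1/41)
= 1681 × 40/41 = 1640

φ(1681) = 1640


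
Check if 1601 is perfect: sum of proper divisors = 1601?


Proper divisors of 1601: 1
Sum = 1 = 1

No, 1601 is not perfect (1 ≠ 1601)


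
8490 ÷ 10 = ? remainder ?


8490 = 10 * 849 + 0
Check: 8490 + 0 = 8490

q = 849, r = 0


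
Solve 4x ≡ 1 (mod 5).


GCD(4, 5) = 1, unique solution
a^(-1) mod 5 = 4
x = 4 * 1 mod 5 = 4

x ≡ 4 (mod 5)


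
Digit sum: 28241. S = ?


2 + 8 + 2 + 4 + 1 = 17


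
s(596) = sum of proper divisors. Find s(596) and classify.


Proper divisors: 1, 2, 4, 149, 298
Sum = 1 + 2 + 4 + 149 + 298 = 454
454 < 596 → deficient

s(596) = 454 (deficient)


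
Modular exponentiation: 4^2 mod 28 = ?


4^1 mod 28 = 4
4^2 mod 28 = 16


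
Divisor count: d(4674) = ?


4674 = 2^1 × 3^1 × 19^1 × 41^1
d(4674) = (1+1) × (1+1) × (1+1) × (1+1) = 16

16 divisors


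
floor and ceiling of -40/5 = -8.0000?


-40/5 = -8.0000
floor = -8
ceil = -8

floor = -8, ceil = -8


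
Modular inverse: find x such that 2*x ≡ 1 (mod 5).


Use the extended Euclidean algorithm on (5, 2); each row r = 5*s + 2*t:
r=5, s=1, t=0
r=2, s=0, t=1
q=2: r=1, s=1, t=-2   [5*(1) + 2*(-2) = 1]
q=2: r=0, s=-2, t=5   [5*(-2) + 2*(5) = 0]
GCD = 1 with t = -2, so 2*(-2) ≡ 1 (mod 5)
Inverse = -2 mod 5 = 3
Check: 2 * 3 = 6 ≡ 1 (mod 5)

2^(-1) ≡ 3 (mod 5)


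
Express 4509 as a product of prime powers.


4509 / 3 = 1503
1503 / 3 = 501
501 / 3 = 167
167 / 167 = 1
4509 = 3^3 × 167


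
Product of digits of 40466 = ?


4 × 0 × 4 × 6 × 6 = 0


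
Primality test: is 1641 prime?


1641 / 3 = 547 (exact division)
1641 is NOT prime.

No, 1641 is not prime


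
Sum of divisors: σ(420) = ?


Divisors of 420: 1, 2, 3, 4, 5, 6, 7, 10, 12, 14, 15, 20, 21, 28, 30, 35, 42, 60, 70, 84, 105, 140, 210, 420
Sum = 1 + 2 + 3 + 4 + 5 + 6 + 7 + 10 + 12 + 14 + 15 + 20 + 21 + 28 + 30 + 35 + 42 + 60 + 70 + 84 + 105 + 140 + 210 + 420 = 1344

σ(420) = 1344


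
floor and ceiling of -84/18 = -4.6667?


-84/18 = -4.6667
floor = -5
ceil = -4

floor = -5, ceil = -4


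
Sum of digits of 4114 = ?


4 + 1 + 1 + 4 = 10


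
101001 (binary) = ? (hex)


101001 (base 2) = 41 (decimal)
41 (decimal) = 29 (base 16)


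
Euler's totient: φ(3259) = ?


3259 = 3259
Prime factors: 3259
φ(3259) = 3259 × (1-1/3259)
= 3259 × 3258/3259 = 3258

φ(3259) = 3258


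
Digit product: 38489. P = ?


3 × 8 × 4 × 8 × 9 = 6912


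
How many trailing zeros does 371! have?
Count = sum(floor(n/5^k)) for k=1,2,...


floor(371/5) = 74
floor(371/25) = 14
floor(371/125) = 2
Total = 90

90 trailing zeros


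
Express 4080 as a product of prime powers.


4080 / 2 = 2040
2040 / 2 = 1020
1020 / 2 = 510
510 / 2 = 255
255 / 3 = 85
85 / 5 = 17
17 / 17 = 1
4080 = 2^4 × 3 × 5 × 17


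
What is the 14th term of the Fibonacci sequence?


Sequence: 1, 1, 2, 3, 5, 8, 13, 21, 34, 55, 89, 144, 233, 377
F(14) = 377


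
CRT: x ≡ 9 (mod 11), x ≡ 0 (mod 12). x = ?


M = 11*12 = 132
M1 = M/11 = 12, M2 = M/12 = 11
M1^(-1) mod 11 = 1, M2^(-1) mod 12 = 11
x = 9*12*1 + 0*11*11 = 108
108 mod 132 = 108
Check: 108 mod 11 = 9 ✓, 108 mod 12 = 0 ✓

x ≡ 108 (mod 132)


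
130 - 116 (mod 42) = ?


130 - 116 = 14
14 mod 42 = 14


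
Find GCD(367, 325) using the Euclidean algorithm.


367 = 1 * 325 + 42
325 = 7 * 42 + 31
42 = 1 * 31 + 11
31 = 2 * 11 + 9
11 = 1 * 9 + 2
9 = 4 * 2 + 1
2 = 2 * 1 + 0
GCD = 1


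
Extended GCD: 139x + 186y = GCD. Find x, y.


Tabular extended Euclidean (each row: r = 139*s + 186*t):
r=139, s=1, t=0
r=186, s=0, t=1
q=0: r=139, s=1, t=0   [139*(1) + 186*(0) = 139]
q=1: r=47, s=-1, t=1   [139*(-1) + 186*(1) = 47]
q=2: r=45, s=3, t=-2   [139*(3) + 186*(-2) = 45]
q=1: r=2, s=-4, t=3   [139*(-4) + 186*(3) = 2]
q=22: r=1, s=91, t=-68   [139*(91) + 186*(-68) = 1]
q=2: r=0, s=-186, t=139   [139*(-186) + 186*(139) = 0]
GCD = 1; from the row with r=1: x=91, y=-68
Check: 139*(91) + 186*(-68) = 12649 - 12648 = 1

GCD = 1, x = 91, y = -68


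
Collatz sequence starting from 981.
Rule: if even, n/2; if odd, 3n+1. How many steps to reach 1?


981 → 2944 → 1472 → 736 → 368 → 184 → 92 → 46 → 23 → 70 → 35 → 106 → 53 → 160 → 80 → 40 → 20 → 10 → 5 → 16 → 8 → 4 → 2 → 1
Total steps = 23

23 steps


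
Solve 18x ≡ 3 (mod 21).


GCD(18, 21) = 3 divides 3
Divide: 6x ≡ 1 (mod 7)
x ≡ 6 (mod 7)


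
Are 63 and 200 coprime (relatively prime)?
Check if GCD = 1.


Euclidean algorithm:
200 = 3 * 63 + 11
63 = 5 * 11 + 8
11 = 1 * 8 + 3
8 = 2 * 3 + 2
3 = 1 * 2 + 1
2 = 2 * 1 + 0
GCD(63, 200) = 1

Yes, coprime (GCD = 1)


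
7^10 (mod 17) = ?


7^1 mod 17 = 7
7^2 mod 17 = 15
7^3 mod 17 = 3
7^4 mod 17 = 4
7^5 mod 17 = 11
7^6 mod 17 = 9
7^7 mod 17 = 12
7^8 mod 17 = 16
7^9 mod 17 = 10
7^10 mod 17 = 2


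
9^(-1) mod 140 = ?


Use the extended Euclidean algorithm on (140, 9); each row r = 140*s + 9*t:
r=140, s=1, t=0
r=9, s=0, t=1
q=15: r=5, s=1, t=-15   [140*(1) + 9*(-15) = 5]
q=1: r=4, s=-1, t=16   [140*(-1) + 9*(16) = 4]
q=1: r=1, s=2, t=-31   [140*(2) + 9*(-31) = 1]
q=4: r=0, s=-9, t=140   [140*(-9) + 9*(140) = 0]
GCD = 1 with t = -31, so 9*(-31) ≡ 1 (mod 140)
Inverse = -31 mod 140 = 109
Check: 9 * 109 = 981 ≡ 1 (mod 140)

9^(-1) ≡ 109 (mod 140)


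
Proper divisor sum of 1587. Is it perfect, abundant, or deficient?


Proper divisors: 1, 3, 23, 69, 529
Sum = 1 + 3 + 23 + 69 + 529 = 625
625 < 1587 → deficient

s(1587) = 625 (deficient)


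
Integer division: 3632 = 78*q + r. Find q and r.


3632 = 78 * 46 + 44
Check: 3588 + 44 = 3632

q = 46, r = 44


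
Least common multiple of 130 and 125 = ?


GCD(130, 125) = 5
LCM = 130*125/5 = 16250/5 = 3250

LCM = 3250


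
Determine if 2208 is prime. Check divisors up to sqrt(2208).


2208 / 2 = 1104 (exact division)
2208 is NOT prime.

No, 2208 is not prime


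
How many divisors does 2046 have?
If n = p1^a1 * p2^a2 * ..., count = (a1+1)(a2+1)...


2046 = 2^1 × 3^1 × 11^1 × 31^1
d(2046) = (1+1) × (1+1) × (1+1) × (1+1) = 16

16 divisors


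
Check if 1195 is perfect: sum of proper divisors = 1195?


Proper divisors of 1195: 1, 5, 239
Sum = 1 + 5 + 239 = 245

No, 1195 is not perfect (245 ≠ 1195)


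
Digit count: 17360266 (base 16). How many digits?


17360266 in base 16 = 108E58A
Number of digits = 7

7 digits (base 16)


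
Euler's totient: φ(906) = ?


906 = 2 × 3 × 151
Prime factors: 2, 3, 151
φ(906) = 906 × (1-1/2) × (1-1/3) × (1-1/151)
= 906 × 1/2 × 2/3 × 150/151 = 300

φ(906) = 300


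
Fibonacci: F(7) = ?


Sequence: 1, 1, 2, 3, 5, 8, 13
F(7) = 13


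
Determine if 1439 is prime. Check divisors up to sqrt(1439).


Check divisors up to sqrt(1439) = 37.9342
No divisors found.
1439 is prime.

Yes, 1439 is prime


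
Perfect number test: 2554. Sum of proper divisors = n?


Proper divisors of 2554: 1, 2, 1277
Sum = 1 + 2 + 1277 = 1280

No, 2554 is not perfect (1280 ≠ 2554)


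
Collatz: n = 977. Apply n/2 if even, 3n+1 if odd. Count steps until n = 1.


977 → 2932 → 1466 → 733 → 2200 → 1100 → 550 → 275 → 826 → 413 → 1240 → 620 → 310 → 155 → 466 → 233 → 700 → 350 → 175 → 526 → 263 → 790 → 395 → 1186 → 593 → 1780 → 890 → 445 → 1336 → 668 → 334 → 167 → 502 → 251 → 754 → 377 → 1132 → 566 → 283 → 850 → 425 → 1276 → 638 → 319 → 958 → 479 → 1438 → 719 → 2158 → 1079 → 3238 → 1619 → 4858 → 2429 → 7288 → 3644 → 1822 → 911 → 2734 → 1367 → 4102 → 2051 → 6154 → 3077 → 9232 → 4616 → 2308 → 1154 → 577 → 1732 → 866 → 433 → 1300 → 650 → 325 → 976 → 488 → 244 → 122 → 61 → 184 → 92 → 46 → 23 → 70 → 35 → 106 → 53 → 160 → 80 → 40 → 20 → 10 → 5 → 16 → 8 → 4 → 2 → 1
Total steps = 98

98 steps


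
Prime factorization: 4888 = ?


4888 / 2 = 2444
2444 / 2 = 1222
1222 / 2 = 611
611 / 13 = 47
47 / 47 = 1
4888 = 2^3 × 13 × 47


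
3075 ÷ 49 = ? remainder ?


3075 = 49 * 62 + 37
Check: 3038 + 37 = 3075

q = 62, r = 37


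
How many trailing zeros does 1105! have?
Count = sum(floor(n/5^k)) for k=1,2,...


floor(1105/5) = 221
floor(1105/25) = 44
floor(1105/125) = 8
floor(1105/625) = 1
Total = 274

274 trailing zeros


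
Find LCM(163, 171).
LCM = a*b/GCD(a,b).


GCD(163, 171) = 1
LCM = 163*171/1 = 27873/1 = 27873

LCM = 27873


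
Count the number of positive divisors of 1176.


1176 = 2^3 × 3^1 × 7^2
d(1176) = (3+1) × (1+1) × (2+1) = 24

24 divisors


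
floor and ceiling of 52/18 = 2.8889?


52/18 = 2.8889
floor = 2
ceil = 3

floor = 2, ceil = 3


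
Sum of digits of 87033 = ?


8 + 7 + 0 + 3 + 3 = 21


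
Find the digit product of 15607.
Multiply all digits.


1 × 5 × 6 × 0 × 7 = 0


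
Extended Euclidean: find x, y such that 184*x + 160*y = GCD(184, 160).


Tabular extended Euclidean (each row: r = 184*s + 160*t):
r=184, s=1, t=0
r=160, s=0, t=1
q=1: r=24, s=1, t=-1   [184*(1) + 160*(-1) = 24]
q=6: r=16, s=-6, t=7   [184*(-6) + 160*(7) = 16]
q=1: r=8, s=7, t=-8   [184*(7) + 160*(-8) = 8]
q=2: r=0, s=-20, t=23   [184*(-20) + 160*(23) = 0]
GCD = 8; from the row with r=8: x=7, y=-8
Check: 184*(7) + 160*(-8) = 1288 - 1280 = 8

GCD = 8, x = 7, y = -8


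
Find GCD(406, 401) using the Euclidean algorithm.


406 = 1 * 401 + 5
401 = 80 * 5 + 1
5 = 5 * 1 + 0
GCD = 1


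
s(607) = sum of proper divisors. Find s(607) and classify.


Proper divisors: 1
Sum = 1 = 1
1 < 607 → deficient

s(607) = 1 (deficient)


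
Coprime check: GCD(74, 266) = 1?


Euclidean algorithm:
266 = 3 * 74 + 44
74 = 1 * 44 + 30
44 = 1 * 30 + 14
30 = 2 * 14 + 2
14 = 7 * 2 + 0
GCD(74, 266) = 2

No, not coprime (GCD = 2)


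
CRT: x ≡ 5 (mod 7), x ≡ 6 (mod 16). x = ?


M = 7*16 = 112
M1 = M/7 = 16, M2 = M/16 = 7
M1^(-1) mod 7 = 4, M2^(-1) mod 16 = 7
x = 5*16*4 + 6*7*7 = 614
614 mod 112 = 54
Check: 54 mod 7 = 5 ✓, 54 mod 16 = 6 ✓

x ≡ 54 (mod 112)


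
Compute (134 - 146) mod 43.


134 - 146 = -12
-12 mod 43 = 31


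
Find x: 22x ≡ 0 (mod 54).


GCD(22, 54) = 2 divides 0
Divide: 11x ≡ 0 (mod 27)
x ≡ 0 (mod 27)


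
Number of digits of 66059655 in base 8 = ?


66059655 in base 8 = 373776607
Number of digits = 9

9 digits (base 8)
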